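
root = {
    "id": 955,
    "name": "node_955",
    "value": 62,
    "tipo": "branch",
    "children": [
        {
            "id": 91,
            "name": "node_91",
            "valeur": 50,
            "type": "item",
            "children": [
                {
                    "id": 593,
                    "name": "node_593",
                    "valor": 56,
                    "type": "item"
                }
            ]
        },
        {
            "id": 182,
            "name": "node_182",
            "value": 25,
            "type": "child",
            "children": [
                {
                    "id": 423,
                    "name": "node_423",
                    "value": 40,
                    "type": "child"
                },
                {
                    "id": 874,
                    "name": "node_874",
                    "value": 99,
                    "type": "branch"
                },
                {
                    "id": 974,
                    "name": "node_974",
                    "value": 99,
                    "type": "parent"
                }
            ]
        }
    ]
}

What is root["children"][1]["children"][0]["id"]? 423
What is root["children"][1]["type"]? "child"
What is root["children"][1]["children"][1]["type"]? "branch"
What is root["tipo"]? "branch"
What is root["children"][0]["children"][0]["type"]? "item"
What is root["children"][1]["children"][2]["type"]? "parent"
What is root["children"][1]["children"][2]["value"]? 99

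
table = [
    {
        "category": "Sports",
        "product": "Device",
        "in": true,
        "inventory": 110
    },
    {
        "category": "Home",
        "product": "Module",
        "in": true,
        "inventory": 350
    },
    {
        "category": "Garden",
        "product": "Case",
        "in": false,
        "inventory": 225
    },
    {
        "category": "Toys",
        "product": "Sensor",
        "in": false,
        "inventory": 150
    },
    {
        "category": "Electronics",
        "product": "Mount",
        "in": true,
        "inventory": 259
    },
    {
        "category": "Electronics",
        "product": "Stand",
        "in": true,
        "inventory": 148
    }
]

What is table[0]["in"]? True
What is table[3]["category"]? "Toys"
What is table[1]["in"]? True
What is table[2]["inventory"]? 225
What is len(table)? 6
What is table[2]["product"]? "Case"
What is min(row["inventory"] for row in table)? 110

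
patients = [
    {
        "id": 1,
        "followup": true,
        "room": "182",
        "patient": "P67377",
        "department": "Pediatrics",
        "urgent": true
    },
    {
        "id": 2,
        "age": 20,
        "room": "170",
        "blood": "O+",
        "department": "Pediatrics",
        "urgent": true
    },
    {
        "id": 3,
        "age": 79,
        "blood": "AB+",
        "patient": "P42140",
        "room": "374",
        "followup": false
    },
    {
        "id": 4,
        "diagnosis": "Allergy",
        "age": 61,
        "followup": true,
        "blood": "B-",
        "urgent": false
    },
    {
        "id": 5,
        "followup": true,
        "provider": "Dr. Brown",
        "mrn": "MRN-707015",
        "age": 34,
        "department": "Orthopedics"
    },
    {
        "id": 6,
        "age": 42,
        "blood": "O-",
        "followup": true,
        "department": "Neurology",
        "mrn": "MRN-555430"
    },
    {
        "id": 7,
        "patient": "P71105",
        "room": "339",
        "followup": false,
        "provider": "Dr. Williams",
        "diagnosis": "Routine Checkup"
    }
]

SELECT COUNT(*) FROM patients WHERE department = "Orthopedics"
1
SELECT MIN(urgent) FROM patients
False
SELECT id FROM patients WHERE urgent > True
[]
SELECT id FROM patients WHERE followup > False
[1, 4, 5, 6]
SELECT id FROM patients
[1, 2, 3, 4, 5, 6, 7]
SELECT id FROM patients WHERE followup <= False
[3, 7]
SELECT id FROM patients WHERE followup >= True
[1, 4, 5, 6]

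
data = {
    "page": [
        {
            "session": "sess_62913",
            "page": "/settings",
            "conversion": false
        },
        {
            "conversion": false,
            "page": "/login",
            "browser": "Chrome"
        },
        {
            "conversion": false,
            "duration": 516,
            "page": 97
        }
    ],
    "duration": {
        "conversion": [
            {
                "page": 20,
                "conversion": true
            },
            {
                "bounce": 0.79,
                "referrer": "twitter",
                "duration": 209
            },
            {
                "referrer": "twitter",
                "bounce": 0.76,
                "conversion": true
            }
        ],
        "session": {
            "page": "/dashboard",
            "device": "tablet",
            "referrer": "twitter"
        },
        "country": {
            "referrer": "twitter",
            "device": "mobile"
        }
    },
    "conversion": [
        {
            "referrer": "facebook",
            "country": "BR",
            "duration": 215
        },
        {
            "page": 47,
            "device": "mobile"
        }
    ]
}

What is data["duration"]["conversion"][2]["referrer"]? "twitter"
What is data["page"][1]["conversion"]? False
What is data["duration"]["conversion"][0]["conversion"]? True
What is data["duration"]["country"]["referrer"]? "twitter"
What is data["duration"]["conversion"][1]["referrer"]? "twitter"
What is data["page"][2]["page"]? 97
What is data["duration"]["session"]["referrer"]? "twitter"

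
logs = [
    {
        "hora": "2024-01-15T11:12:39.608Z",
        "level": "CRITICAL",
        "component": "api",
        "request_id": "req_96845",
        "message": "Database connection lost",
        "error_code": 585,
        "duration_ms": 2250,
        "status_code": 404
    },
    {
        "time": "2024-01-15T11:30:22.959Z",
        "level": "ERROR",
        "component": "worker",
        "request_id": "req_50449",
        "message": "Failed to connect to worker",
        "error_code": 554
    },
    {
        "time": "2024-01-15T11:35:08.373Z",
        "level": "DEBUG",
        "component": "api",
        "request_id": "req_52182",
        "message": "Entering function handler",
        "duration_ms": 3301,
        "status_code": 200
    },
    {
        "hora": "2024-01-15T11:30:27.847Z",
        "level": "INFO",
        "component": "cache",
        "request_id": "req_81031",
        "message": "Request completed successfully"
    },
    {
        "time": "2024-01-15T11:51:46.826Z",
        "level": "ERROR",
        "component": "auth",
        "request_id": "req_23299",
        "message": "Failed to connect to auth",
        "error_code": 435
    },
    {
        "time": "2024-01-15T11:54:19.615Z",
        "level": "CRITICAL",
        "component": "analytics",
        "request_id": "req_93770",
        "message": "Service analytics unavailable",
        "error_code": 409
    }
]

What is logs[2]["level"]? "DEBUG"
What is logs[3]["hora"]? "2024-01-15T11:30:27.847Z"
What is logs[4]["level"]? "ERROR"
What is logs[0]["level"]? "CRITICAL"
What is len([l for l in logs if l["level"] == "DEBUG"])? 1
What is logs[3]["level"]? "INFO"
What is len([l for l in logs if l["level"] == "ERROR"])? 2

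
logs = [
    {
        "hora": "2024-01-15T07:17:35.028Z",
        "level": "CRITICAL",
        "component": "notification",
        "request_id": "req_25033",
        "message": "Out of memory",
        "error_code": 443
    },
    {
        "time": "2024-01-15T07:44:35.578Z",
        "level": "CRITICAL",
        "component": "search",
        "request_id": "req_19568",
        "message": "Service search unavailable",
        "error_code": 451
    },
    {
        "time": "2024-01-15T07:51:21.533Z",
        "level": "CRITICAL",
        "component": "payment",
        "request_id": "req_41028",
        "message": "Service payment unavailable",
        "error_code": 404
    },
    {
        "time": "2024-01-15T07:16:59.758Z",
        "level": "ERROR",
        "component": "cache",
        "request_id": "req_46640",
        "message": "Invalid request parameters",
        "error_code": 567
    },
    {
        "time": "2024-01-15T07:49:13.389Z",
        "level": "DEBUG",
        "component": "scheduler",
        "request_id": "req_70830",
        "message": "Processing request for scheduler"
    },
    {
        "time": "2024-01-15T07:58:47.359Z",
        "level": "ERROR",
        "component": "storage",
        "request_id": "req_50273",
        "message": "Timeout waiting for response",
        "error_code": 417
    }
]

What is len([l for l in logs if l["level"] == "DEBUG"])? 1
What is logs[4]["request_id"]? "req_70830"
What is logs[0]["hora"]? "2024-01-15T07:17:35.028Z"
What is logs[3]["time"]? "2024-01-15T07:16:59.758Z"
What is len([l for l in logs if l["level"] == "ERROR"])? 2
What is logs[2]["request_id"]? "req_41028"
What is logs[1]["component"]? "search"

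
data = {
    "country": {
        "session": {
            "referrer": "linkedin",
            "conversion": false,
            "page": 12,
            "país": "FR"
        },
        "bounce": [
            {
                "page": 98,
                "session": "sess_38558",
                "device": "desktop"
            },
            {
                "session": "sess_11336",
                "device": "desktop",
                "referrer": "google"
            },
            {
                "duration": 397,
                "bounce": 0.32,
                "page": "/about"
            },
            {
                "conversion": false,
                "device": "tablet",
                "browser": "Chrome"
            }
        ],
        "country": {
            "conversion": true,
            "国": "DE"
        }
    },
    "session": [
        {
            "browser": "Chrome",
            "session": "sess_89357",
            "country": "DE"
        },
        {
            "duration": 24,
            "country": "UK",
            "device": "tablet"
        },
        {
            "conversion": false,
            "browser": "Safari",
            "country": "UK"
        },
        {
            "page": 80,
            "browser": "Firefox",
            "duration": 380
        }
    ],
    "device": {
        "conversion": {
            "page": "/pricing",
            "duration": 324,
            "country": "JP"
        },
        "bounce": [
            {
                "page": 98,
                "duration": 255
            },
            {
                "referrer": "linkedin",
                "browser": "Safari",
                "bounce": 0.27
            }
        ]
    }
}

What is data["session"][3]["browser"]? "Firefox"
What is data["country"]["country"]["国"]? "DE"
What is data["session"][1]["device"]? "tablet"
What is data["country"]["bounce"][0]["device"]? "desktop"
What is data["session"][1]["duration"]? 24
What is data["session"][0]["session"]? "sess_89357"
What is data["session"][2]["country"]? "UK"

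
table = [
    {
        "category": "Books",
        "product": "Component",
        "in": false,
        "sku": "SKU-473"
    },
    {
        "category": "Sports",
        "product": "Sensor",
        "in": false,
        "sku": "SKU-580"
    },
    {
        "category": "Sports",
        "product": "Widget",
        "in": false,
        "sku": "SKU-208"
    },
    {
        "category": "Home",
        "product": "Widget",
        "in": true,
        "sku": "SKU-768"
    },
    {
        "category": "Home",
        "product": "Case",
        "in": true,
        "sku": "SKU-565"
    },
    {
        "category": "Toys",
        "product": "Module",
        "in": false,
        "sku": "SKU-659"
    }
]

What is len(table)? 6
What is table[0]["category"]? "Books"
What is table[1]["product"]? "Sensor"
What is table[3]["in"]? True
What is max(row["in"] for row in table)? True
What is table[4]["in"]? True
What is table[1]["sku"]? "SKU-580"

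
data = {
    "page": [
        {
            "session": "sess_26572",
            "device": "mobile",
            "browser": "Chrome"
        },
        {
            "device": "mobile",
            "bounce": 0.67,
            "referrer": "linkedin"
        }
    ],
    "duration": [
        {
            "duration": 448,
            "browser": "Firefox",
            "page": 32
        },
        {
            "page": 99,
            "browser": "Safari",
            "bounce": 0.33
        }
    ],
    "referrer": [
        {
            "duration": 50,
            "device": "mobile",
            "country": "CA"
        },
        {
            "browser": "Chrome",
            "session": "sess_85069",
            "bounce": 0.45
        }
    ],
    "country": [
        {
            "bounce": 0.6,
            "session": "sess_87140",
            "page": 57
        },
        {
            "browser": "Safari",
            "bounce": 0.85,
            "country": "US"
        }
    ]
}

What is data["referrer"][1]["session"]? "sess_85069"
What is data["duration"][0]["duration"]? 448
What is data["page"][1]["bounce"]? 0.67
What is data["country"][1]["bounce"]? 0.85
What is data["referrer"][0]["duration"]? 50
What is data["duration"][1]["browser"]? "Safari"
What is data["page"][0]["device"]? "mobile"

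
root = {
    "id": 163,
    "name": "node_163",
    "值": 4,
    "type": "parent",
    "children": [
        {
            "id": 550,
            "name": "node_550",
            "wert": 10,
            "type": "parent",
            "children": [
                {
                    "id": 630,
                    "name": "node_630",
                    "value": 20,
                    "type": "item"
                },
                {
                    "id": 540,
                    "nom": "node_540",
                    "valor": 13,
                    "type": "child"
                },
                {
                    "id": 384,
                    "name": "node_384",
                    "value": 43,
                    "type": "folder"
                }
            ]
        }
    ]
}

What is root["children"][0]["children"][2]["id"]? 384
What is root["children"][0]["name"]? "node_550"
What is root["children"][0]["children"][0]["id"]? 630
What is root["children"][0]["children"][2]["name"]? "node_384"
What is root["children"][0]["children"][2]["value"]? 43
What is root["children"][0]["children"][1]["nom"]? "node_540"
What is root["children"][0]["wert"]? 10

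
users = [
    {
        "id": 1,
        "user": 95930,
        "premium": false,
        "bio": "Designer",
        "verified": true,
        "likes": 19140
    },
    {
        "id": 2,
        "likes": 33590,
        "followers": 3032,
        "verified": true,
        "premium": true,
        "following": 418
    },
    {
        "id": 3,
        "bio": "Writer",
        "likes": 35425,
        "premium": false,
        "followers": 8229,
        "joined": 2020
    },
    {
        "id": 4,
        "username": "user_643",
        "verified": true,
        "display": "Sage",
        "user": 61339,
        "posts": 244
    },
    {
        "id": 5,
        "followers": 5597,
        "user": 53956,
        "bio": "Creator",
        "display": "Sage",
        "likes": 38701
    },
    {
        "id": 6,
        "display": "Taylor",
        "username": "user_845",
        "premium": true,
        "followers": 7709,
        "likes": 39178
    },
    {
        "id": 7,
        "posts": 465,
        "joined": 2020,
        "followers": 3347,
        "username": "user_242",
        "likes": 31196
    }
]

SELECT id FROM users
[1, 2, 3, 4, 5, 6, 7]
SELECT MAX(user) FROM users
95930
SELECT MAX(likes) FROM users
39178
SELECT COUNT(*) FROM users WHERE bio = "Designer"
1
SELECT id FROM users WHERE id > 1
[2, 3, 4, 5, 6, 7]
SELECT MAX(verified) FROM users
True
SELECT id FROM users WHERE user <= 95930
[1, 4, 5]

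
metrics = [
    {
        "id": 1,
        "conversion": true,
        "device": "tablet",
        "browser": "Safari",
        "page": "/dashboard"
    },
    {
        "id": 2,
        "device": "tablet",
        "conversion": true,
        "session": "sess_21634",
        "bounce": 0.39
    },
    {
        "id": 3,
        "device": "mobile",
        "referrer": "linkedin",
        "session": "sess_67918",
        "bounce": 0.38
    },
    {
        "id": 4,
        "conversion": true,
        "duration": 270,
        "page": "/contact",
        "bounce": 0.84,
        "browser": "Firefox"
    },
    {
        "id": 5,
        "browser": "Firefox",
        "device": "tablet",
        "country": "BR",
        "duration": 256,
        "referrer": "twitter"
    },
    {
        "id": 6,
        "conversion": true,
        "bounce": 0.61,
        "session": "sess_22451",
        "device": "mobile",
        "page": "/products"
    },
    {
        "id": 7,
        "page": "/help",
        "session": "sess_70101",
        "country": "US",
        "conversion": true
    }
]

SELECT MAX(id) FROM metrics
7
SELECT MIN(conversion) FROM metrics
True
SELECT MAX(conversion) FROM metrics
True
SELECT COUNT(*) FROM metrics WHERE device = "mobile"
2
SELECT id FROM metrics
[1, 2, 3, 4, 5, 6, 7]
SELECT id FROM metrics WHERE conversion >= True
[1, 2, 4, 6, 7]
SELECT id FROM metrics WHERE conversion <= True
[1, 2, 4, 6, 7]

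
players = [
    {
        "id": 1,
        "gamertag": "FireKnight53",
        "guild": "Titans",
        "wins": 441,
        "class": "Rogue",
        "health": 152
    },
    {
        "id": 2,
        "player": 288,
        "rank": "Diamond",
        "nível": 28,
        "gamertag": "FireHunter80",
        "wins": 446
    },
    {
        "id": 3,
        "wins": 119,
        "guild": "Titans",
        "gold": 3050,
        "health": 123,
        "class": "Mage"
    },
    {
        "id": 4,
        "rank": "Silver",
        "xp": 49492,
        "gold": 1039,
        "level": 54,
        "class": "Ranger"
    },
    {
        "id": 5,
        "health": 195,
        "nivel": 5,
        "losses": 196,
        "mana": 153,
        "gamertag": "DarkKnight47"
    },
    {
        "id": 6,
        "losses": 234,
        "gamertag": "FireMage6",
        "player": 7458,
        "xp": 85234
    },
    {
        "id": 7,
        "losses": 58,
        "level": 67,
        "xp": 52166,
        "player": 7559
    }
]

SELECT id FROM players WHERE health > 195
[]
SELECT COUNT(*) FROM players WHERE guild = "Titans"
2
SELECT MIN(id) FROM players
1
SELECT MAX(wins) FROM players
446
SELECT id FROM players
[1, 2, 3, 4, 5, 6, 7]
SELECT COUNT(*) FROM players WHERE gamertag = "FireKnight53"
1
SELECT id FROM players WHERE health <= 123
[3]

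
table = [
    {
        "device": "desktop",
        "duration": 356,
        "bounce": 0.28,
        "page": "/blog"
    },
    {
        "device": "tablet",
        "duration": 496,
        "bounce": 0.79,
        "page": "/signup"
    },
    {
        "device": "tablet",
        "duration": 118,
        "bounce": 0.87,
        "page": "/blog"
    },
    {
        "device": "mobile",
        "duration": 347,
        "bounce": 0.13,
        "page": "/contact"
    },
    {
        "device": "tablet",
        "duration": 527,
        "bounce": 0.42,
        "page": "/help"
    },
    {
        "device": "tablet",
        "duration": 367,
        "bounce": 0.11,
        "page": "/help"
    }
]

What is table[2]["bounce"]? 0.87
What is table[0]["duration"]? 356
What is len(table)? 6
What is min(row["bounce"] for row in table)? 0.11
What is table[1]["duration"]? 496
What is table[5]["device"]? "tablet"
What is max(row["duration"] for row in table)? 527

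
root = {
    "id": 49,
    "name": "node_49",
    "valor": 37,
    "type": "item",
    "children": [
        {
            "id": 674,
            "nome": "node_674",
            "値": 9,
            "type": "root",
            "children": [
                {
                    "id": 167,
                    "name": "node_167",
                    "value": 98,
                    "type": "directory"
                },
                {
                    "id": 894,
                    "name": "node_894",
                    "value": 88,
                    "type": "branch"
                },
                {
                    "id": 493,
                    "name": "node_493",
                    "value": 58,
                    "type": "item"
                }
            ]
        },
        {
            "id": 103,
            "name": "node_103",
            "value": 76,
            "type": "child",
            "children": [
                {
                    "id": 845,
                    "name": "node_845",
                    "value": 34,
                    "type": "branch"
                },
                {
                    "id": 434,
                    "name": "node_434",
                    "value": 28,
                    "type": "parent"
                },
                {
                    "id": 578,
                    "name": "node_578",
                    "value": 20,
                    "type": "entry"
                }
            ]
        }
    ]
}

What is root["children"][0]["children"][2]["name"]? "node_493"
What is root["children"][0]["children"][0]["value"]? 98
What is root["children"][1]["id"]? 103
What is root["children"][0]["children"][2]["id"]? 493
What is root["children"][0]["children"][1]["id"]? 894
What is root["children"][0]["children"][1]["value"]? 88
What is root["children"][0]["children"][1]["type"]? "branch"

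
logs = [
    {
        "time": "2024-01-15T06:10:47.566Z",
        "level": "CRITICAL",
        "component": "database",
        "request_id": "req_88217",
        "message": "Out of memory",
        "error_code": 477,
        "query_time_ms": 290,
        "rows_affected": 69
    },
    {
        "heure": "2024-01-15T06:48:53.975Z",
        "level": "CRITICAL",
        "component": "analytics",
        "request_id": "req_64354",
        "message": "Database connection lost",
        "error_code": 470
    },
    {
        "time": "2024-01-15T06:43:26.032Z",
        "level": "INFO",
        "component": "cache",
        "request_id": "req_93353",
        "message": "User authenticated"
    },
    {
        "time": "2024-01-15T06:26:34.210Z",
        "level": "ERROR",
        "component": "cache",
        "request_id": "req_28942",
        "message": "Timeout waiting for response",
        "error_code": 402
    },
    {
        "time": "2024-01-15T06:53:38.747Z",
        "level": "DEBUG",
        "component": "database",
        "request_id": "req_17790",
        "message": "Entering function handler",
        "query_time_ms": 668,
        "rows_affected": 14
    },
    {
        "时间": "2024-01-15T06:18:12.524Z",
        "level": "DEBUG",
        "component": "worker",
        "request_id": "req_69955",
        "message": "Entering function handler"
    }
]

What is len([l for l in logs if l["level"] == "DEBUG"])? 2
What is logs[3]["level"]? "ERROR"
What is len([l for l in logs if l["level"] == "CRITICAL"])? 2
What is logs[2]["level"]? "INFO"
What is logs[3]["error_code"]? 402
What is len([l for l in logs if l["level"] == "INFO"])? 1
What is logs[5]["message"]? "Entering function handler"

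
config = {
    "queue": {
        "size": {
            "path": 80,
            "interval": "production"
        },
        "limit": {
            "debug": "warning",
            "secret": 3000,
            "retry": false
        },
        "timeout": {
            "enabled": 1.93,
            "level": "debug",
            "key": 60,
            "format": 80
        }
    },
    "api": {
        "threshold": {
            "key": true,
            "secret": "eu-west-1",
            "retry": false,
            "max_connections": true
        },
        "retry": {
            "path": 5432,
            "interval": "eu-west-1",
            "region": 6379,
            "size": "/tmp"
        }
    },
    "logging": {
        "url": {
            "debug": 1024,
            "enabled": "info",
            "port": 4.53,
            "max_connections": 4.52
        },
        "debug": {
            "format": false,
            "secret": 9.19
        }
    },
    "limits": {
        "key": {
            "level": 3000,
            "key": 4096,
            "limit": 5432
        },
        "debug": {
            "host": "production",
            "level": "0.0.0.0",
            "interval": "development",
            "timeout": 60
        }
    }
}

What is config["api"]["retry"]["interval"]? "eu-west-1"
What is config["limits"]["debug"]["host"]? "production"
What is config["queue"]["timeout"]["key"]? 60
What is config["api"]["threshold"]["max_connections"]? True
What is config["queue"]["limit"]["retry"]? False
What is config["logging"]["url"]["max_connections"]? 4.52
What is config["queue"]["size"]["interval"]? "production"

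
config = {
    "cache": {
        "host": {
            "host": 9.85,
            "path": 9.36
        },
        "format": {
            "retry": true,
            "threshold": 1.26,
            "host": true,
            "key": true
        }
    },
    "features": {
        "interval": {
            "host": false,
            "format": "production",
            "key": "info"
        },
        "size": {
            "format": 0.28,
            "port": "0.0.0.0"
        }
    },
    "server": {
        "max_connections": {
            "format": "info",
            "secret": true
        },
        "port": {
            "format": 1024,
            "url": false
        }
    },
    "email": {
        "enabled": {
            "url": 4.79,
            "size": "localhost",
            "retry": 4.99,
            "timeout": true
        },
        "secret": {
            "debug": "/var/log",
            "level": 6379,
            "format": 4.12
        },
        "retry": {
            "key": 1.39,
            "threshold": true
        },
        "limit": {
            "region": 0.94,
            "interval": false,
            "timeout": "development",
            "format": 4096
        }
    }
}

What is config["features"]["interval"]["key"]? "info"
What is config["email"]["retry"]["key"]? 1.39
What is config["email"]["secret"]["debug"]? "/var/log"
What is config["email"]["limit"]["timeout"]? "development"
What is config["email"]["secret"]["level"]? 6379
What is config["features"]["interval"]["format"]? "production"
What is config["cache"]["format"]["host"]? True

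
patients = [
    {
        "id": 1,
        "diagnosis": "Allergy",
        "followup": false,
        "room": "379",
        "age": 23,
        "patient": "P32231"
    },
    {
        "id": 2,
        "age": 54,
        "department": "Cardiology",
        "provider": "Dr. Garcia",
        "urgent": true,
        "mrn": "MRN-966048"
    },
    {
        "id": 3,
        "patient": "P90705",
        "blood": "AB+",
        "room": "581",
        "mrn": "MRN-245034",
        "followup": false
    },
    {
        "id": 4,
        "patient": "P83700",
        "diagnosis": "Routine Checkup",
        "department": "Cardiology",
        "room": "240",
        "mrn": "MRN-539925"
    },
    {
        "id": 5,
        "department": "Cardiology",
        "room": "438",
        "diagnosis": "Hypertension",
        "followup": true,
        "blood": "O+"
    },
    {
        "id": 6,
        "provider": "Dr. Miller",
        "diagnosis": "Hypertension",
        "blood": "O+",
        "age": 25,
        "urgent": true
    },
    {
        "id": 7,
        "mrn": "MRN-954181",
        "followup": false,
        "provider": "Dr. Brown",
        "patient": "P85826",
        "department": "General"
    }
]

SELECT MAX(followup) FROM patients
True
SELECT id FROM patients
[1, 2, 3, 4, 5, 6, 7]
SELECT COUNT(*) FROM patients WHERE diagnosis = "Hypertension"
2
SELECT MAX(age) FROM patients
54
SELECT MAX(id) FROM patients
7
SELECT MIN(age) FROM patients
23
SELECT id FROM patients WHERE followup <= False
[1, 3, 7]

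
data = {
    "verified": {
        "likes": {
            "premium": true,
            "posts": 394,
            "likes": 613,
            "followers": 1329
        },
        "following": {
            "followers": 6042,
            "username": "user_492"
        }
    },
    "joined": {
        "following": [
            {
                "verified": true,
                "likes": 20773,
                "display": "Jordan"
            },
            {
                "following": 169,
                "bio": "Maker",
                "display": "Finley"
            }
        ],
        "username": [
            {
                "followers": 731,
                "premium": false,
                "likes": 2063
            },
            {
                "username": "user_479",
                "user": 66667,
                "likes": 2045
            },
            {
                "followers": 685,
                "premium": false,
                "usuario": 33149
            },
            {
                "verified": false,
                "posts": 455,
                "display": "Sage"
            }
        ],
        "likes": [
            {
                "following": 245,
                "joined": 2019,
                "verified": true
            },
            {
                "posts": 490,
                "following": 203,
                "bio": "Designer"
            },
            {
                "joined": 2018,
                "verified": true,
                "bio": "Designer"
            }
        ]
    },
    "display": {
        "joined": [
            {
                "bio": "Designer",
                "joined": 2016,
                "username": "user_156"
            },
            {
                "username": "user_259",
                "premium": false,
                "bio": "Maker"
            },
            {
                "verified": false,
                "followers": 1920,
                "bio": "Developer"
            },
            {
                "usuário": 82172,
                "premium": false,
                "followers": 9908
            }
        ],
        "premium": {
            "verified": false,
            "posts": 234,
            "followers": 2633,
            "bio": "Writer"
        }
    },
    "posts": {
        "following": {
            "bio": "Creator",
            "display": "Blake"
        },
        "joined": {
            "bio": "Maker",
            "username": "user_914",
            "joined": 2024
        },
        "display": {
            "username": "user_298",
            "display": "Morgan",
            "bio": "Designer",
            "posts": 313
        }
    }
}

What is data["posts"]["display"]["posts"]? 313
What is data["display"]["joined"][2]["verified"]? False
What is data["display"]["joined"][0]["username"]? "user_156"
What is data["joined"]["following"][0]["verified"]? True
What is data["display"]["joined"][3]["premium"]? False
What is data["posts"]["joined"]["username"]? "user_914"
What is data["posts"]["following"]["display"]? "Blake"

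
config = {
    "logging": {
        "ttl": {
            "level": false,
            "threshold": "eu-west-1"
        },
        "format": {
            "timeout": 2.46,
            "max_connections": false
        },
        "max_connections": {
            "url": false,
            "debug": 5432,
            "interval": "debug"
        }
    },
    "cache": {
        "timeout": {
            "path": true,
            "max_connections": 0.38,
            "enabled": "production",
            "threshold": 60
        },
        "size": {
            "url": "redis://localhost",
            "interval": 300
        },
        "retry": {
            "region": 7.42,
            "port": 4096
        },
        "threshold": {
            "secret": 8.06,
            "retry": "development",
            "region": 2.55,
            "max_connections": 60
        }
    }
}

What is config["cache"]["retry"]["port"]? 4096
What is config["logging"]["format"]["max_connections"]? False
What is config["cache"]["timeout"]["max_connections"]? 0.38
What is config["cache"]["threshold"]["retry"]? "development"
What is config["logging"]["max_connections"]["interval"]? "debug"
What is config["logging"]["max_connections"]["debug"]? 5432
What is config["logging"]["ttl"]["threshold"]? "eu-west-1"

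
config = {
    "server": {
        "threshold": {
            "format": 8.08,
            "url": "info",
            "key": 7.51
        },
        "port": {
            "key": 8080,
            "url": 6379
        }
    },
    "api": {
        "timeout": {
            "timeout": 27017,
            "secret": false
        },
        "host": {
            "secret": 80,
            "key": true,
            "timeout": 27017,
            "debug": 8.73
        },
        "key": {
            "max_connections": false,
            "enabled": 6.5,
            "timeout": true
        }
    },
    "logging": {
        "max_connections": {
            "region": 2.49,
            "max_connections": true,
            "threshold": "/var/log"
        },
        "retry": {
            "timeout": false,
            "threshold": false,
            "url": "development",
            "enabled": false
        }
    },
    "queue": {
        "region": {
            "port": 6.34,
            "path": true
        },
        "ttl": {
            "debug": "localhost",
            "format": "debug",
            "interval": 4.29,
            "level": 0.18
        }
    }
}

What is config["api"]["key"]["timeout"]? True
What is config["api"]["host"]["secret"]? 80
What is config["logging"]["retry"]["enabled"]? False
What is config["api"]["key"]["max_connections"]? False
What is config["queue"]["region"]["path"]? True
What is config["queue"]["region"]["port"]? 6.34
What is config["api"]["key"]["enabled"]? 6.5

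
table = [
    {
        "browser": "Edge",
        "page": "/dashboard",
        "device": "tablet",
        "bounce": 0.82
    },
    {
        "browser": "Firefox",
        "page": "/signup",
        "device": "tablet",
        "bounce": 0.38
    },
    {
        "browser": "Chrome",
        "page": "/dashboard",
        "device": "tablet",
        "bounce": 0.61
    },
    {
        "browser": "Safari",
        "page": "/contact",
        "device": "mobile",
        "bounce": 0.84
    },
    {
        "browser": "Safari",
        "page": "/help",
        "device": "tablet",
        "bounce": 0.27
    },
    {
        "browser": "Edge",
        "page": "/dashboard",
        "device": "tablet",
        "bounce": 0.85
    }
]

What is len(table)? 6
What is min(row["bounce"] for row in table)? 0.27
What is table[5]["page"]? "/dashboard"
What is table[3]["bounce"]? 0.84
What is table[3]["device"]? "mobile"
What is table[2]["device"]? "tablet"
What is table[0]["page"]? "/dashboard"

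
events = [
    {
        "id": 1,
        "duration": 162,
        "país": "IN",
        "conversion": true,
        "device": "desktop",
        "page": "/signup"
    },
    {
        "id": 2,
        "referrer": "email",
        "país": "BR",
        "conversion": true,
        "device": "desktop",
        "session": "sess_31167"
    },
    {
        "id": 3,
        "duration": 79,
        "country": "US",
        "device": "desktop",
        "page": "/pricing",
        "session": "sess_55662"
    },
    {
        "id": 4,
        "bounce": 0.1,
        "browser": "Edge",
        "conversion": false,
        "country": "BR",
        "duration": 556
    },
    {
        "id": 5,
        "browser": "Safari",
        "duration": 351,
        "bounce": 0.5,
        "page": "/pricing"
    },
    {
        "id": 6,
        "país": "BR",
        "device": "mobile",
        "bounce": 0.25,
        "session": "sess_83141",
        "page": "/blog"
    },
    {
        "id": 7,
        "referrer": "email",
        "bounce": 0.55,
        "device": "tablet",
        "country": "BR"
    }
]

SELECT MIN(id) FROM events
1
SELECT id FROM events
[1, 2, 3, 4, 5, 6, 7]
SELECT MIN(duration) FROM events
79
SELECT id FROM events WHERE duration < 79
[]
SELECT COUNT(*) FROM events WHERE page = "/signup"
1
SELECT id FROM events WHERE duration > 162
[4, 5]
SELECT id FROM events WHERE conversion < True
[4]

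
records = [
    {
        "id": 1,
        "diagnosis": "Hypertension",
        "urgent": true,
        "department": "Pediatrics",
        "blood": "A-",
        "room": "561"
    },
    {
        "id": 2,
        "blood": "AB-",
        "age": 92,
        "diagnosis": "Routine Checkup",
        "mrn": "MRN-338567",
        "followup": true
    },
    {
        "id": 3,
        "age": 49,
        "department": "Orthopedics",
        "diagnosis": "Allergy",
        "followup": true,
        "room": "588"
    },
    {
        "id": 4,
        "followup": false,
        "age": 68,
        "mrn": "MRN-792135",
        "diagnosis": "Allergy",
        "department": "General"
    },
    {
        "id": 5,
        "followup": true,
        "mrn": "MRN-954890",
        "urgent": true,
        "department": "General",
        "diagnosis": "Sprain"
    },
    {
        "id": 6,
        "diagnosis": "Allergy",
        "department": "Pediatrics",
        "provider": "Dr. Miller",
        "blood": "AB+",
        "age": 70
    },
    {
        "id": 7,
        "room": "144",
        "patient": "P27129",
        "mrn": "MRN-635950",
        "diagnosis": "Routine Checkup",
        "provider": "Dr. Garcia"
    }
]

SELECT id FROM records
[1, 2, 3, 4, 5, 6, 7]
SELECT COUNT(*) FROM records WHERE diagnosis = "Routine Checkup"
2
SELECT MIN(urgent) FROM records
True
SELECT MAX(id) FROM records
7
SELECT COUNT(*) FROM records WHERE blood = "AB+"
1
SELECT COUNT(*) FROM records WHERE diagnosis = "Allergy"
3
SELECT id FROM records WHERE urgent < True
[]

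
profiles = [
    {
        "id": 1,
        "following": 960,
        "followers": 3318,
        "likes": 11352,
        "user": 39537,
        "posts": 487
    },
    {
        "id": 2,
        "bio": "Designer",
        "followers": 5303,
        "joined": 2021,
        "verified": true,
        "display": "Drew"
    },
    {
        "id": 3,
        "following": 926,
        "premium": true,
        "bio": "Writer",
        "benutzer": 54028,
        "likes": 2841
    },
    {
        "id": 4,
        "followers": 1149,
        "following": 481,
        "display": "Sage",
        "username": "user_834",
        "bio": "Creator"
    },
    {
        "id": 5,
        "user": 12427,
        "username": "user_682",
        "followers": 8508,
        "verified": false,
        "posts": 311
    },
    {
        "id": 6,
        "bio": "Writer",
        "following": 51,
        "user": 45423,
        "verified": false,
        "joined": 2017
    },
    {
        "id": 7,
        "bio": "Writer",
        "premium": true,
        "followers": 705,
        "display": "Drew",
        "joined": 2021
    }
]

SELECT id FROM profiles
[1, 2, 3, 4, 5, 6, 7]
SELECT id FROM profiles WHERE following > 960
[]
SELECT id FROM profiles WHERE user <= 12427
[5]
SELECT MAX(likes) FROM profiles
11352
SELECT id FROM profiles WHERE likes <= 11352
[1, 3]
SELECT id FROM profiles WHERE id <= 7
[1, 2, 3, 4, 5, 6, 7]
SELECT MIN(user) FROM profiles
12427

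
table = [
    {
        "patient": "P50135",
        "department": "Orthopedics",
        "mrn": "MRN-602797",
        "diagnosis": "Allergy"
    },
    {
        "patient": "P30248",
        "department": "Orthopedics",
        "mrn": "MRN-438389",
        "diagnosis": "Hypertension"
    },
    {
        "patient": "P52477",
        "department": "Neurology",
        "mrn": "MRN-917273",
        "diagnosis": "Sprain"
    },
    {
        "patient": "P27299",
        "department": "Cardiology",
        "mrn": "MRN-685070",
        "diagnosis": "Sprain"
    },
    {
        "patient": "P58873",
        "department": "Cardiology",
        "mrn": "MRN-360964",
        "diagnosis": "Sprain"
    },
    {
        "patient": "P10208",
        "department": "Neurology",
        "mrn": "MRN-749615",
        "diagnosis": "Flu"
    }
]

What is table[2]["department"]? "Neurology"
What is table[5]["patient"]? "P10208"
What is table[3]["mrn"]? "MRN-685070"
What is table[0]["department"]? "Orthopedics"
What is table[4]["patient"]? "P58873"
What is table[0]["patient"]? "P50135"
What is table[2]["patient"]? "P52477"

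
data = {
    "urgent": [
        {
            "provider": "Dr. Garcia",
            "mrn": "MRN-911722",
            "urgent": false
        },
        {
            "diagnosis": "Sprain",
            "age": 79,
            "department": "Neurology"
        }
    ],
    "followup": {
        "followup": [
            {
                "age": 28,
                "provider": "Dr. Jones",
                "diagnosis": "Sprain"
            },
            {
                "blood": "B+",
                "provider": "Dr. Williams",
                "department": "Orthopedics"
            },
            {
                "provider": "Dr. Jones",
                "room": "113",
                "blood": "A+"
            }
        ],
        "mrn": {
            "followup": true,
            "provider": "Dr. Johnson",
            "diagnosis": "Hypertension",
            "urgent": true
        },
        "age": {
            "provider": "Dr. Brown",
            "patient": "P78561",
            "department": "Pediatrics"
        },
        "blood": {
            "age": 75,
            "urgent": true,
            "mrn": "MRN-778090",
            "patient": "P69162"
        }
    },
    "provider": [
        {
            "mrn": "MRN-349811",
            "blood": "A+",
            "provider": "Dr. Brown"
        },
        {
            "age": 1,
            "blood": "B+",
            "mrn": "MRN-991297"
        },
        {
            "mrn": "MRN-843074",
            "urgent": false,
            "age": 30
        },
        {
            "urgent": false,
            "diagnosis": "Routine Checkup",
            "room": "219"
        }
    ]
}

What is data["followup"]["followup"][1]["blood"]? "B+"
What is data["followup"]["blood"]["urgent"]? True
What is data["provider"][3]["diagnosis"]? "Routine Checkup"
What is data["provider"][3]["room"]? "219"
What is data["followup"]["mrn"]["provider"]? "Dr. Johnson"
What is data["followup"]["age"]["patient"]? "P78561"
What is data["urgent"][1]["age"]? 79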